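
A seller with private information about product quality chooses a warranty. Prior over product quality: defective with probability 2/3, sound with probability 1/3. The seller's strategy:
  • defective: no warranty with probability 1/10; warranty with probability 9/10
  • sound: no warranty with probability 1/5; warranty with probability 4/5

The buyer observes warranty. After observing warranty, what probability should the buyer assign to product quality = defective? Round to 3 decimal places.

Apply Bayes' rule using the sender's strategy as the likelihood.
P(warranty) = (2/3)·(9/10) + (1/3)·(4/5) = 13/15
P(defective | warranty) = ((2/3)·(9/10)) / (13/15) = (3/5) / (13/15) = 9/13

0.692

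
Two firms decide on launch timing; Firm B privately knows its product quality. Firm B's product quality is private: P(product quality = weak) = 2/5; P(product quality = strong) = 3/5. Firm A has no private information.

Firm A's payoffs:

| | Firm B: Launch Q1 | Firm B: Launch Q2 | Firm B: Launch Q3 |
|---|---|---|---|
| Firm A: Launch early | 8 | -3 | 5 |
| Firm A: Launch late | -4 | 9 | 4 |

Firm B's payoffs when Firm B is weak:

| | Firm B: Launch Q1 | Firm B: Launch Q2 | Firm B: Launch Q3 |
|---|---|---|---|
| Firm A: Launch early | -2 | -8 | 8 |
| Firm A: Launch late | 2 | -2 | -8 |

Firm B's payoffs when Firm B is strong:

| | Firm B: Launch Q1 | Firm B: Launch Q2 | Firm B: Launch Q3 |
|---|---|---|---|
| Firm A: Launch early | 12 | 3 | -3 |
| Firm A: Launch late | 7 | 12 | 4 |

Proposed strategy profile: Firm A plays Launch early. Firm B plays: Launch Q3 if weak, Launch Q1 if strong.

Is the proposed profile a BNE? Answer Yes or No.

Yes

Firm A plays Launch early: E[Launch early] = 2/5·(5) + 3/5·(8) = 34/5; E[Launch late] = -4/5. Best-responding. ✓
Firm B (product quality weak), facing Launch early: Launch Q1 gives -2, Launch Q2 gives -8, Launch Q3 gives 8. Proposed Launch Q3 is best. ✓
Firm B (product quality strong), facing Launch early: Launch Q1 gives 12, Launch Q2 gives 3, Launch Q3 gives -3. Proposed Launch Q1 is best. ✓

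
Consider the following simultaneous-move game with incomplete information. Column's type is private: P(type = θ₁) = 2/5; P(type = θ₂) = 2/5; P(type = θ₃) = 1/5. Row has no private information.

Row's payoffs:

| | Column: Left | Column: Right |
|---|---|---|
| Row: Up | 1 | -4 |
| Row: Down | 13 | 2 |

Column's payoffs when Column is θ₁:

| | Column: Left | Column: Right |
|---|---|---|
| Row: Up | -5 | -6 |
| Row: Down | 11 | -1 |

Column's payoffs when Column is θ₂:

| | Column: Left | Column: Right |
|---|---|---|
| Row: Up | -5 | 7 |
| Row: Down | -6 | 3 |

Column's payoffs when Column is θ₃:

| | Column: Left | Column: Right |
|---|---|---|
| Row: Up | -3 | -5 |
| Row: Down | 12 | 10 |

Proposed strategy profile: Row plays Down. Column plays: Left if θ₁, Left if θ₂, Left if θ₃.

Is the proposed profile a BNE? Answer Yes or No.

A profile is a BNE iff every type of every player is best-responding given beliefs about the other side.
Row plays Down: E[Down] = 2/5·(13) + 2/5·(13) + 1/5·(13) = 13; E[Up] = 1. Best-responding. ✓
Column (type θ₁), facing Down: Left gives 11, Right gives -1. Proposed Left is best. ✓
Column (type θ₂), facing Down: Left gives -6, Right gives 3. Proposed Left is not best — profitable deviation exists. ✗
Column (type θ₃), facing Down: Left gives 12, Right gives 10. Proposed Left is best. ✓

No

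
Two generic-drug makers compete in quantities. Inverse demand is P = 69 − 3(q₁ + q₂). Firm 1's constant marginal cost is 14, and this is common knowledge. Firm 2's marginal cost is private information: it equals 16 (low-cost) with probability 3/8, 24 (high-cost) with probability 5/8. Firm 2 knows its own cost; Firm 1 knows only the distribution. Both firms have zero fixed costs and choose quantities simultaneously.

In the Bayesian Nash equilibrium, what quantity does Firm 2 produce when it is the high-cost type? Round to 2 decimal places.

4.06

Type-c best response for Firm 2: q₂(c) = (69 − c)/6 − q₁/2.
Firm 1 maximizes expected profit; its first-order condition is 69 − 6q₁ − 3E[q₂] − 14 = 0.
Substituting E[q₂] and solving: E[c₂] = 21, so q₁ = (69 − 2·14 + 21)/9 = 6.88889.
q₂(high-cost) = (69 − 24 − 3·6.88889)/6 = 4.05556.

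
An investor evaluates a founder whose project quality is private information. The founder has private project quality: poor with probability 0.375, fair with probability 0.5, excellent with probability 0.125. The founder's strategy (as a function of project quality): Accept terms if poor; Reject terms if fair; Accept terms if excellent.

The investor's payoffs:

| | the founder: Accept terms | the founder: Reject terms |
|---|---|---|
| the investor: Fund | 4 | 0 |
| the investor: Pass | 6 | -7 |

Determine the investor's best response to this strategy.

E[Fund] = 0.375·(4) + 0.5·(0) + 0.125·(4) = 2
E[Pass] = 0.375·(6) + 0.5·(-7) + 0.125·(6) = -0.5
Best response: Fund (2 is the largest).

Fund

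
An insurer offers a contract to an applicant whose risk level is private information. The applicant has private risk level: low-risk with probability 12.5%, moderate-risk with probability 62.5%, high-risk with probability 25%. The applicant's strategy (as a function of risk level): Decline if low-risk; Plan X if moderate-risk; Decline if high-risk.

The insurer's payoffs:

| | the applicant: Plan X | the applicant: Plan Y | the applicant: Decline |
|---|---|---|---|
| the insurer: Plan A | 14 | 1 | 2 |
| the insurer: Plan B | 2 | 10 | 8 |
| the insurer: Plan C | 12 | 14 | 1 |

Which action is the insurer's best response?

Plan A

E[Plan A] = 0.125·(2) + 0.625·(14) + 0.25·(2) = 9.5
E[Plan B] = 0.125·(8) + 0.625·(2) + 0.25·(8) = 4.25
E[Plan C] = 0.125·(1) + 0.625·(12) + 0.25·(1) = 7.875
Best response: Plan A (9.5 is the largest).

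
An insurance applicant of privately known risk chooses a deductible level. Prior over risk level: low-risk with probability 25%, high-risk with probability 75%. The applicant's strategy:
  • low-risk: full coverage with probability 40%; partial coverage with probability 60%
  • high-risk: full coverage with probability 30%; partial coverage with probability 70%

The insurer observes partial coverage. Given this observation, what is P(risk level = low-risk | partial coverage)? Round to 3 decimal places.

0.222

P(partial coverage) = 0.25·0.6 + 0.75·0.7 = 0.675
P(low-risk | partial coverage) = (0.25·0.6) / 0.675 = 0.15 / 0.675 = 0.222222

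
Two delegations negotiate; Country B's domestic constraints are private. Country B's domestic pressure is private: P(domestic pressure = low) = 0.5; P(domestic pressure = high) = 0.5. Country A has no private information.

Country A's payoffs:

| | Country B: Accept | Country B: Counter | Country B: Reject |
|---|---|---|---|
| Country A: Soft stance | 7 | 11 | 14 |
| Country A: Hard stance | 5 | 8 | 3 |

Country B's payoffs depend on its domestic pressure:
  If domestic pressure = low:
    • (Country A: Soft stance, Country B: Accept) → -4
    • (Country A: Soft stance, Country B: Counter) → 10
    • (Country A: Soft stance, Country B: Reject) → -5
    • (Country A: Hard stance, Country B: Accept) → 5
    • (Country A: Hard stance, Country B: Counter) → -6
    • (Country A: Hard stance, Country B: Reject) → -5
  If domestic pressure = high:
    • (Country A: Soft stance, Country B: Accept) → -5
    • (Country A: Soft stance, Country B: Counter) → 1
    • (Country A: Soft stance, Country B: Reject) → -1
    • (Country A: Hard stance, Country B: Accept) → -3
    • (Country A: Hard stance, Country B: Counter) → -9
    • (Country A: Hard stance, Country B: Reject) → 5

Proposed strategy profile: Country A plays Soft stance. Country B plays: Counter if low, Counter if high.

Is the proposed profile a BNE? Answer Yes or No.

Country A plays Soft stance: E[Soft stance] = 0.5·(11) + 0.5·(11) = 11; E[Hard stance] = 8. Best-responding. ✓
Country B (domestic pressure low), facing Soft stance: Accept gives -4, Counter gives 10, Reject gives -5. Proposed Counter is best. ✓
Country B (domestic pressure high), facing Soft stance: Accept gives -5, Counter gives 1, Reject gives -1. Proposed Counter is best. ✓

Yes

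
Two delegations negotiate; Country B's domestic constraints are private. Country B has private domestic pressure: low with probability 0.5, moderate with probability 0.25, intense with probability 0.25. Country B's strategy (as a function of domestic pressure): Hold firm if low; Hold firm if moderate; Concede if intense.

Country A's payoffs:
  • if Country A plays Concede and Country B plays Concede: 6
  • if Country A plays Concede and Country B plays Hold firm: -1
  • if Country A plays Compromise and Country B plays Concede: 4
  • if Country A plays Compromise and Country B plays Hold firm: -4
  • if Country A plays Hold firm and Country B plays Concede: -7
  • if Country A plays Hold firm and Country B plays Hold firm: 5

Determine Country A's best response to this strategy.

E[Concede] = 0.5·(-1) + 0.25·(-1) + 0.25·(6) = 0.75
E[Compromise] = 0.5·(-4) + 0.25·(-4) + 0.25·(4) = -2
E[Hold firm] = 0.5·(5) + 0.25·(5) + 0.25·(-7) = 2
Best response: Hold firm (2 is the largest).

Hold firm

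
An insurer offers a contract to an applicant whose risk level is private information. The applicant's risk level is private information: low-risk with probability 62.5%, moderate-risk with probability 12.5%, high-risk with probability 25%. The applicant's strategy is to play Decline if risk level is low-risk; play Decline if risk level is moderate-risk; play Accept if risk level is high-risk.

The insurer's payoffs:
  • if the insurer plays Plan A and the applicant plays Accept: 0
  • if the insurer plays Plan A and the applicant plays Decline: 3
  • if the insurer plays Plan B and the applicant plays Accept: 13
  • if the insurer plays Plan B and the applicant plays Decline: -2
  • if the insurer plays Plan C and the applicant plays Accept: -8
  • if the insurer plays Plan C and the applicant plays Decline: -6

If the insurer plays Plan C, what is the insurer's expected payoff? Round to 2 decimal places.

-6.50

E[Plan C] = 0.625·(-6) + 0.125·(-6) + 0.25·(-8) = (-3.75) + (-0.75) + (-2) = -6.5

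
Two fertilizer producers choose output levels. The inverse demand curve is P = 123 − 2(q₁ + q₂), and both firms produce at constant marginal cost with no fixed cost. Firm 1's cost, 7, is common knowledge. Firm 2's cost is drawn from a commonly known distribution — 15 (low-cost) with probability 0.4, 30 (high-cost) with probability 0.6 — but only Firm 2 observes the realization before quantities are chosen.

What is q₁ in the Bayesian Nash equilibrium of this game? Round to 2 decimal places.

Type-c best response for Firm 2: q₂(c) = (123 − c)/4 − q₁/2.
Firm 1 maximizes expected profit; its first-order condition is 123 − 4q₁ − 2E[q₂] − 7 = 0.
Substituting E[q₂] and solving: E[c₂] = 24, so q₁ = (123 − 2·7 + 24)/6 = 22.1667.

22.17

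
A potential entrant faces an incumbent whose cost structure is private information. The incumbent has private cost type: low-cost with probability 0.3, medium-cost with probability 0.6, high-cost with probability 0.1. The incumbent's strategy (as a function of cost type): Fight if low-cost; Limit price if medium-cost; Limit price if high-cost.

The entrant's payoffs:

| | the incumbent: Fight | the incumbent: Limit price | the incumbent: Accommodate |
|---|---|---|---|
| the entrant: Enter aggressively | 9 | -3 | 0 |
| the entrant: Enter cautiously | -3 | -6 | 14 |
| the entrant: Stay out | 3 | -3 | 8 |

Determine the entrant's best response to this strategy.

Enter aggressively

Compute the entrant's expected payoff for each action, taking the expectation over the incumbent's type.
E[Enter aggressively] = 0.3·(9) + 0.6·(-3) + 0.1·(-3) = 0.6
E[Enter cautiously] = 0.3·(-3) + 0.6·(-6) + 0.1·(-6) = -5.1
E[Stay out] = 0.3·(3) + 0.6·(-3) + 0.1·(-3) = -1.2
Best response: Enter aggressively (0.6 is the largest).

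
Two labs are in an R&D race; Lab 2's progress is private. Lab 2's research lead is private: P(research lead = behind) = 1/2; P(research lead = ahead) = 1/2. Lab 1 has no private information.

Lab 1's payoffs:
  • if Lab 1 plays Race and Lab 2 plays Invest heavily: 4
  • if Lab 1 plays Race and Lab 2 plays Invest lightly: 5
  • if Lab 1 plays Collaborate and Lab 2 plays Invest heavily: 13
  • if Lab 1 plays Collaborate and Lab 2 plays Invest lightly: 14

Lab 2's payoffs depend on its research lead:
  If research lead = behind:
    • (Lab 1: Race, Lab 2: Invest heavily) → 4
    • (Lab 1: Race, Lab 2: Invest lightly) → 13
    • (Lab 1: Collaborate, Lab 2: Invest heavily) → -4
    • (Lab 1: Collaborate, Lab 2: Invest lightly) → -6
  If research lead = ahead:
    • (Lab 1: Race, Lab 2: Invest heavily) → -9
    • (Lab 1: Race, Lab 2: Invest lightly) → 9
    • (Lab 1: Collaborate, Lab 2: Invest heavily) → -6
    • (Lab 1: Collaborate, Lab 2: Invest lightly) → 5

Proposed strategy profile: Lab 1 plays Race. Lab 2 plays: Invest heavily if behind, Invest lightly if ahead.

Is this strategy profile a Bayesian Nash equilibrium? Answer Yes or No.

No

Lab 1 plays Race: E[Race] = 1/2·(4) + 1/2·(5) = 9/2; E[Collaborate] = 27/2. Not best-responding. ✗
Lab 2 (research lead behind), facing Race: Invest heavily gives 4, Invest lightly gives 13. Proposed Invest heavily is not best — profitable deviation exists. ✗
Lab 2 (research lead ahead), facing Race: Invest heavily gives -9, Invest lightly gives 9. Proposed Invest lightly is best. ✓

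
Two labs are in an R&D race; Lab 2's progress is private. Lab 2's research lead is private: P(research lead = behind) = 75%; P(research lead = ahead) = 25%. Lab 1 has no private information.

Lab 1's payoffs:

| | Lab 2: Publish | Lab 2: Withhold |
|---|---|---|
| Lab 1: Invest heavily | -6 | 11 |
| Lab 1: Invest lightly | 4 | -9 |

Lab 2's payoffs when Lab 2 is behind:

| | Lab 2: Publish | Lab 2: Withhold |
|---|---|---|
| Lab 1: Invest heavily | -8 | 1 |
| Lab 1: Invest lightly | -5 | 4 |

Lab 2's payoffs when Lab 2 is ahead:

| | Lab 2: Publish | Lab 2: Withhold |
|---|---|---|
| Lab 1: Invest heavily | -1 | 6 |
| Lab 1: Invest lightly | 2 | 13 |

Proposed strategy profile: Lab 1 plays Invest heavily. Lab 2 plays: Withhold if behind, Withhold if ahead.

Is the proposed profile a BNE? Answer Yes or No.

A profile is a BNE iff every type of every player is best-responding given beliefs about the other side.
Lab 1 plays Invest heavily: E[Invest heavily] = 0.75·(11) + 0.25·(11) = 11; E[Invest lightly] = -9. Best-responding. ✓
Lab 2 (research lead behind), facing Invest heavily: Publish gives -8, Withhold gives 1. Proposed Withhold is best. ✓
Lab 2 (research lead ahead), facing Invest heavily: Publish gives -1, Withhold gives 6. Proposed Withhold is best. ✓

Yes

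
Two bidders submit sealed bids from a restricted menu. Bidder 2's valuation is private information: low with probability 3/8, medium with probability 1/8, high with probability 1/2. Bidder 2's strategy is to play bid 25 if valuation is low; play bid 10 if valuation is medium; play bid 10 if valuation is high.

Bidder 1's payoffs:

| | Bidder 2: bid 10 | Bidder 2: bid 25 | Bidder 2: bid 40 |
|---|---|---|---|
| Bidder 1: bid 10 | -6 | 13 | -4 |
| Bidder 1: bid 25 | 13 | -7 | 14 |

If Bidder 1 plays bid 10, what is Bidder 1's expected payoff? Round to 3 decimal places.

1.125

E[bid 10] = 3/8·13 + 1/8·(-6) + 1/2·(-6) = 39/8 + (-3/4) + (-3) = 9/8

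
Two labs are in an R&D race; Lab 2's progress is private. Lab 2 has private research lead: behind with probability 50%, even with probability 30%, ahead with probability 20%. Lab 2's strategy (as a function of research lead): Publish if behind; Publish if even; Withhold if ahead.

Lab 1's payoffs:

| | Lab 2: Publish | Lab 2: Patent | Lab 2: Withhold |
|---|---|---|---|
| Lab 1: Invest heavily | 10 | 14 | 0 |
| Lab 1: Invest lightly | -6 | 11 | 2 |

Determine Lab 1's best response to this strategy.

Invest heavily

Compute Lab 1's expected payoff for each action, taking the expectation over Lab 2's type.
E[Invest heavily] = 0.5·(10) + 0.3·(10) + 0.2·(0) = 8
E[Invest lightly] = 0.5·(-6) + 0.3·(-6) + 0.2·(2) = -4.4
Best response: Invest heavily (8 is the largest).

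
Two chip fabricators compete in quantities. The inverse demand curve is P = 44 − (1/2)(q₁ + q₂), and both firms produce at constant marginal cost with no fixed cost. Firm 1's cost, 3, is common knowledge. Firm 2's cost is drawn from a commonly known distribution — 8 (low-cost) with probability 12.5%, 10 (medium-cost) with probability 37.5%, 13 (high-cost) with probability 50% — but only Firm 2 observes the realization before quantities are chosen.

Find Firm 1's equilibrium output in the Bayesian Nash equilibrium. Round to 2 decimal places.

32.83

Firm 2 with cost c maximizes (44 − (1/2)(q₁+q₂) − c)·q₂, giving q₂(c) = (44 − c − (1/2)q₁).
E[c₂] = 0.125·8 + 0.375·10 + 0.5·13 = 11.25
Firm 1's FOC against E[q₂] yields q₁ = (44 − 2·3 + E[c₂])/(3/2) = (44 − 6 + 11.25)/(3/2) = 32.8333.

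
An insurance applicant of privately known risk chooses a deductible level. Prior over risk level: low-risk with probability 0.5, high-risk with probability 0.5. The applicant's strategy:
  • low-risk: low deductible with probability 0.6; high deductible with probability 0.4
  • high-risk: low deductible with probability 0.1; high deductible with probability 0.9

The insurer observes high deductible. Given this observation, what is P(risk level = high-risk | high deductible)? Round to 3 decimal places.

0.692

P(high deductible) = 0.5·0.4 + 0.5·0.9 = 0.65
P(high-risk | high deductible) = (0.5·0.9) / 0.65 = 0.45 / 0.65 = 0.692308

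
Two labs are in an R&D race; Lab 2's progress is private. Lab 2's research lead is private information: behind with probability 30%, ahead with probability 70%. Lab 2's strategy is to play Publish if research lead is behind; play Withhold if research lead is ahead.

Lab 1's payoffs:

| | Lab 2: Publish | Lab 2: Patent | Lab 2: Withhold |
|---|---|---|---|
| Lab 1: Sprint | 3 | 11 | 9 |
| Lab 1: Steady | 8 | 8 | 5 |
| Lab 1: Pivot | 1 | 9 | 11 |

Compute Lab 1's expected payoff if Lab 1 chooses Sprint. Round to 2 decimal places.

7.20

E[Sprint] = 0.3·3 + 0.7·9 = 0.9 + 6.3 = 7.2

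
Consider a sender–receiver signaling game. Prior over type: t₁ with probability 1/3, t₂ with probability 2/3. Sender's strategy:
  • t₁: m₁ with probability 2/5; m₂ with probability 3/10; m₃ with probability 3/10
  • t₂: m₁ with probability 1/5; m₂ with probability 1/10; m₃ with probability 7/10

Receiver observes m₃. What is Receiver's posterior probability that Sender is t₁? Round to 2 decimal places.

P(m₃) = (1/3)·(3/10) + (2/3)·(7/10) = 17/30
P(t₁ | m₃) = ((1/3)·(3/10)) / (17/30) = (1/10) / (17/30) = 3/17

0.18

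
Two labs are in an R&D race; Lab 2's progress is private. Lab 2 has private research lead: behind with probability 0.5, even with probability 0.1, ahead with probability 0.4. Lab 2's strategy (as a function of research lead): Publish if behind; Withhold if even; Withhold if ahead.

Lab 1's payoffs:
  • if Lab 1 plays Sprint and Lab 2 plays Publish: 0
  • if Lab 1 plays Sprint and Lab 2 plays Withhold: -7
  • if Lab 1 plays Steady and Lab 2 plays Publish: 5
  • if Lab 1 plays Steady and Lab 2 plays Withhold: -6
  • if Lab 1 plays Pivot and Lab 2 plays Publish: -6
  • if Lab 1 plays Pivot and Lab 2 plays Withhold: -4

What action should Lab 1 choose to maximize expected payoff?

E[Sprint] = 0.5·(0) + 0.1·(-7) + 0.4·(-7) = -3.5
E[Steady] = 0.5·(5) + 0.1·(-6) + 0.4·(-6) = -0.5
E[Pivot] = 0.5·(-6) + 0.1·(-4) + 0.4·(-4) = -5
Best response: Steady (-0.5 is the largest).

Steady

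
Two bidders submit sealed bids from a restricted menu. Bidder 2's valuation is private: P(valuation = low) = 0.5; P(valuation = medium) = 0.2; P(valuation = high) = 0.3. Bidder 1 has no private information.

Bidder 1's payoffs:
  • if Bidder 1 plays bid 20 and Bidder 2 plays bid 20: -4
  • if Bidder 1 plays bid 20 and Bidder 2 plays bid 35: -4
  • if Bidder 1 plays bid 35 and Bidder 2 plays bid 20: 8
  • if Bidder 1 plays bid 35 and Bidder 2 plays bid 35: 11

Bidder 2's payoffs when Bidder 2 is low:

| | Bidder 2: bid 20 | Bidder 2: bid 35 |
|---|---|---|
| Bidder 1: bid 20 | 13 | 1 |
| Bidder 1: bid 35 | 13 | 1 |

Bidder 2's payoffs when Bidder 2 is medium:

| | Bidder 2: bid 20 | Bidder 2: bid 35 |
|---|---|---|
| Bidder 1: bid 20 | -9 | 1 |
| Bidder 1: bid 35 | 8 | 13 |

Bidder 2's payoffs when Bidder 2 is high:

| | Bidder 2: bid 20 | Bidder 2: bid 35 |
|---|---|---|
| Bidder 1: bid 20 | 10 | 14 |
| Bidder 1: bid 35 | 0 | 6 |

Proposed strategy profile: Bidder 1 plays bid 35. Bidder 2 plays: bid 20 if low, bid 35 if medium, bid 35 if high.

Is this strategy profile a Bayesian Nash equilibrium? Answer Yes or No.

Yes

Bidder 1 plays bid 35: E[bid 35] = 0.5·(8) + 0.2·(11) + 0.3·(11) = 9.5; E[bid 20] = -4. Best-responding. ✓
Bidder 2 (valuation low), facing bid 35: bid 20 gives 13, bid 35 gives 1. Proposed bid 20 is best. ✓
Bidder 2 (valuation medium), facing bid 35: bid 20 gives 8, bid 35 gives 13. Proposed bid 35 is best. ✓
Bidder 2 (valuation high), facing bid 35: bid 20 gives 0, bid 35 gives 6. Proposed bid 35 is best. ✓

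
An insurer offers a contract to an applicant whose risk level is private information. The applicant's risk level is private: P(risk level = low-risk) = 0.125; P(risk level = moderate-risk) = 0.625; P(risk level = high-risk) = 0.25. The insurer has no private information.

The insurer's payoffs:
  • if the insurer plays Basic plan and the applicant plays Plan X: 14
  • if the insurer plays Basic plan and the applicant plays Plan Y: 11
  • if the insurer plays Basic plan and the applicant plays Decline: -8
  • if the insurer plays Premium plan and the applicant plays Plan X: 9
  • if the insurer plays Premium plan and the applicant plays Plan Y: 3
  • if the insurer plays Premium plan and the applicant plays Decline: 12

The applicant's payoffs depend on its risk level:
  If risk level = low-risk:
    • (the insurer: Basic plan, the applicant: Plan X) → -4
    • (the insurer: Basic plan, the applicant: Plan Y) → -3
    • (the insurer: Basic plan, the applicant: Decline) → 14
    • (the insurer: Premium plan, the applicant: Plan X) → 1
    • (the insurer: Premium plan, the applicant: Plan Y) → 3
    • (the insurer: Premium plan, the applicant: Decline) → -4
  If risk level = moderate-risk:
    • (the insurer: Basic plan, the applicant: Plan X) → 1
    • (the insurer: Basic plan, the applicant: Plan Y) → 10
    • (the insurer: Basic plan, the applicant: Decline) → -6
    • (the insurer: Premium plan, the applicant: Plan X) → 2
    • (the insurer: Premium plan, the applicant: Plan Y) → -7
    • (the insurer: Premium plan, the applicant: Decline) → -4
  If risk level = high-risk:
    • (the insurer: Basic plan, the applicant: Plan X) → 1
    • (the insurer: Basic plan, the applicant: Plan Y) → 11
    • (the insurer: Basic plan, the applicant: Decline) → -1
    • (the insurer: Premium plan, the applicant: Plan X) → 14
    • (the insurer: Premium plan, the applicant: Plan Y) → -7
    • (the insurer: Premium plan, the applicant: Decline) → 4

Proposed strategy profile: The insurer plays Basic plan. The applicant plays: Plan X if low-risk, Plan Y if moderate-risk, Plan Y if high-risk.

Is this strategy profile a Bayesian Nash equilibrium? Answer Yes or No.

A profile is a BNE iff every type of every player is best-responding given beliefs about the other side.
The insurer plays Basic plan: E[Basic plan] = 0.125·(14) + 0.625·(11) + 0.25·(11) = 11.375; E[Premium plan] = 3.75. Best-responding. ✓
The applicant (risk level low-risk), facing Basic plan: Plan X gives -4, Plan Y gives -3, Decline gives 14. Proposed Plan X is not best — profitable deviation exists. ✗
The applicant (risk level moderate-risk), facing Basic plan: Plan X gives 1, Plan Y gives 10, Decline gives -6. Proposed Plan Y is best. ✓
The applicant (risk level high-risk), facing Basic plan: Plan X gives 1, Plan Y gives 11, Decline gives -1. Proposed Plan Y is best. ✓

No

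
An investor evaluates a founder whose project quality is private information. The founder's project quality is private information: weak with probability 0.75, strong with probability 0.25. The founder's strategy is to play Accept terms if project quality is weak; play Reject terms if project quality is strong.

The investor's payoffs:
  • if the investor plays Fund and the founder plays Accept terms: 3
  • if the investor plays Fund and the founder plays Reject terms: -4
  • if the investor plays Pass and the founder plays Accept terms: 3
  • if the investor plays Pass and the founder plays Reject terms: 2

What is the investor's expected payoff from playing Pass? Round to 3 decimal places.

E[Pass] = 0.75·3 + 0.25·2 = 2.25 + 0.5 = 2.75

2.750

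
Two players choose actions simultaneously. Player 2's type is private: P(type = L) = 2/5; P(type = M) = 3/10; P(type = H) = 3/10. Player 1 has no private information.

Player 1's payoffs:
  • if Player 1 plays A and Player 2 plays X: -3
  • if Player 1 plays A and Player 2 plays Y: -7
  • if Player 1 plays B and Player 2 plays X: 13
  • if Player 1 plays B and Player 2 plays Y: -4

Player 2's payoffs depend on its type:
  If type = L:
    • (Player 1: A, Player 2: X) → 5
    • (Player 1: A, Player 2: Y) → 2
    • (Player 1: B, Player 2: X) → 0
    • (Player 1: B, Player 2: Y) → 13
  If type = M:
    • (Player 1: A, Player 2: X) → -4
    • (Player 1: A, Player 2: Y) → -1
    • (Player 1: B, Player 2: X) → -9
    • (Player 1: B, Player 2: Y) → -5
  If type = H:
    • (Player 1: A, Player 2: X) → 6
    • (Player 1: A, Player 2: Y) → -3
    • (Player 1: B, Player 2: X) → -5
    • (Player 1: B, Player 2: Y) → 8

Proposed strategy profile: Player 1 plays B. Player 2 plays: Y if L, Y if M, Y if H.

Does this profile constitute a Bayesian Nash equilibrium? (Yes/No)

Player 1 plays B: E[B] = 2/5·(-4) + 3/10·(-4) + 3/10·(-4) = -4; E[A] = -7. Best-responding. ✓
Player 2 (type L), facing B: X gives 0, Y gives 13. Proposed Y is best. ✓
Player 2 (type M), facing B: X gives -9, Y gives -5. Proposed Y is best. ✓
Player 2 (type H), facing B: X gives -5, Y gives 8. Proposed Y is best. ✓

Yes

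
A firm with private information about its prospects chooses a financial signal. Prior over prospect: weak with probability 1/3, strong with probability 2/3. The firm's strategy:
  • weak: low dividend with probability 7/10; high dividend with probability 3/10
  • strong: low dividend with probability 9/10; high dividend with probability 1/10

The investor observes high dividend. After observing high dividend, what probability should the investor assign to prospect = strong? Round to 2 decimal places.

Apply Bayes' rule using the sender's strategy as the likelihood.
P(high dividend) = (1/3)·(3/10) + (2/3)·(1/10) = 1/6
P(strong | high dividend) = ((2/3)·(1/10)) / (1/6) = (1/15) / (1/6) = 2/5

0.40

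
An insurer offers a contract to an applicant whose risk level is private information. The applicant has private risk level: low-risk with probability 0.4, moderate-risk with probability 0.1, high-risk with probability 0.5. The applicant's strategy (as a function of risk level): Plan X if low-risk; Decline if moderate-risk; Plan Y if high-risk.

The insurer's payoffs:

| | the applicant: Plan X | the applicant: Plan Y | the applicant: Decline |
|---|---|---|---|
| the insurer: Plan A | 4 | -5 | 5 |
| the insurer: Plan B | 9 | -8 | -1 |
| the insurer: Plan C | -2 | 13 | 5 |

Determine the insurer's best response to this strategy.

E[Plan A] = 0.4·(4) + 0.1·(5) + 0.5·(-5) = -0.4
E[Plan B] = 0.4·(9) + 0.1·(-1) + 0.5·(-8) = -0.5
E[Plan C] = 0.4·(-2) + 0.1·(5) + 0.5·(13) = 6.2
Best response: Plan C (6.2 is the largest).

Plan C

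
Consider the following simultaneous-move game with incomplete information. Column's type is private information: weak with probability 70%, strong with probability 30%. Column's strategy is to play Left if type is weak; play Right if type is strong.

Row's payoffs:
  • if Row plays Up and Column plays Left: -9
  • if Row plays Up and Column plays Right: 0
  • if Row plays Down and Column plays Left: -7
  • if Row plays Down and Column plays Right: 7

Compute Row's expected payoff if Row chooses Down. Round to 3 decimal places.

E[Down] = 0.7·(-7) + 0.3·7 = (-4.9) + 2.1 = -2.8

-2.800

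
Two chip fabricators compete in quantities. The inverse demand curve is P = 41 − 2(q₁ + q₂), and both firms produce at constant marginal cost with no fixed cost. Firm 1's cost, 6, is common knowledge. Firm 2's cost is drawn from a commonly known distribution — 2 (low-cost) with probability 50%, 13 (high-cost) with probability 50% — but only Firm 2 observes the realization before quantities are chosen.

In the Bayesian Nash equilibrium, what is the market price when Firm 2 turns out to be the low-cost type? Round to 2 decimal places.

Type-c best response for Firm 2: q₂(c) = (41 − c)/4 − q₁/2.
Firm 1 maximizes expected profit; its first-order condition is 41 − 4q₁ − 2E[q₂] − 6 = 0.
Substituting E[q₂] and solving: E[c₂] = 7.5, so q₁ = (41 − 2·6 + 7.5)/6 = 6.08333.
q₂(low-cost) = 6.70833, so P = 41 − 2·(6.08333 + 6.70833) = 15.4167.

15.42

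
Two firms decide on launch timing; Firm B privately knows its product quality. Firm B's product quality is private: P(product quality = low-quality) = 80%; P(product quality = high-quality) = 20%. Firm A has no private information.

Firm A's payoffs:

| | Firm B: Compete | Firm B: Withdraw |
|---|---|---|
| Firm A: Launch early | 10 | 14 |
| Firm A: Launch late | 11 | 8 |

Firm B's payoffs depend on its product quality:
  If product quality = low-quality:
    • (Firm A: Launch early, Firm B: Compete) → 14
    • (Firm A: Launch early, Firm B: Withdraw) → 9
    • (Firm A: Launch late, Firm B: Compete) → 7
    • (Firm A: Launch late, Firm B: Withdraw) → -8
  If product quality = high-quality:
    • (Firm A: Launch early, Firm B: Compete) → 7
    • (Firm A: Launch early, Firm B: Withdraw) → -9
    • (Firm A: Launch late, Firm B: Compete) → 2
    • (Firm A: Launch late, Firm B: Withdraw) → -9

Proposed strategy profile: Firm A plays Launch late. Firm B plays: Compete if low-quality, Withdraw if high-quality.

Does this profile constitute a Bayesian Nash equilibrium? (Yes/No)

No

Firm A plays Launch late: E[Launch late] = 0.8·(11) + 0.2·(8) = 10.4; E[Launch early] = 10.8. Not best-responding. ✗
Firm B (product quality low-quality), facing Launch late: Compete gives 7, Withdraw gives -8. Proposed Compete is best. ✓
Firm B (product quality high-quality), facing Launch late: Compete gives 2, Withdraw gives -9. Proposed Withdraw is not best — profitable deviation exists. ✗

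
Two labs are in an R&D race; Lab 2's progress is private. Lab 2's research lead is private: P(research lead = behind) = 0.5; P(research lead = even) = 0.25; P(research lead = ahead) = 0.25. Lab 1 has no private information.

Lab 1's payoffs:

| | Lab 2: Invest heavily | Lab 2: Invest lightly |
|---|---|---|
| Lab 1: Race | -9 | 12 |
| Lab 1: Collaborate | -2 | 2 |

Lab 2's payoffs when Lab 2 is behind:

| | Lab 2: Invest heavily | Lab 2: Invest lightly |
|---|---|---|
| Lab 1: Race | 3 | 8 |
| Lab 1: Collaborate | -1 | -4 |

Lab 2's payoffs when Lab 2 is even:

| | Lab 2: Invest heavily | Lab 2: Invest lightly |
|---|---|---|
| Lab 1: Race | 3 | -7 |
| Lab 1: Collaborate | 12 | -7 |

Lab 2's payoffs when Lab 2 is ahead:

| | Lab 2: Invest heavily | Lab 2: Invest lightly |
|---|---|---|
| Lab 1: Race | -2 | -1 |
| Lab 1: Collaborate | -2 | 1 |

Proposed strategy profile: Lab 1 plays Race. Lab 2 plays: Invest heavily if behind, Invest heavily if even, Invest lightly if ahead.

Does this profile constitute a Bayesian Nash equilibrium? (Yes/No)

No

Lab 1 plays Race: E[Race] = 0.5·(-9) + 0.25·(-9) + 0.25·(12) = -3.75; E[Collaborate] = -1. Not best-responding. ✗
Lab 2 (research lead behind), facing Race: Invest heavily gives 3, Invest lightly gives 8. Proposed Invest heavily is not best — profitable deviation exists. ✗
Lab 2 (research lead even), facing Race: Invest heavily gives 3, Invest lightly gives -7. Proposed Invest heavily is best. ✓
Lab 2 (research lead ahead), facing Race: Invest heavily gives -2, Invest lightly gives -1. Proposed Invest lightly is best. ✓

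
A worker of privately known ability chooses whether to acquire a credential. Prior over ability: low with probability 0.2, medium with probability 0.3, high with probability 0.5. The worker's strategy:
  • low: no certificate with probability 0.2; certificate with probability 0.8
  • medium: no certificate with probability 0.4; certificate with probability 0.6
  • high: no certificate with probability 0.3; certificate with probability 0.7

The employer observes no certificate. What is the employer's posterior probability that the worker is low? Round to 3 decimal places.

P(no certificate) = 0.2·0.2 + 0.3·0.4 + 0.5·0.3 = 0.31
P(low | no certificate) = (0.2·0.2) / 0.31 = 0.04 / 0.31 = 0.129032

0.129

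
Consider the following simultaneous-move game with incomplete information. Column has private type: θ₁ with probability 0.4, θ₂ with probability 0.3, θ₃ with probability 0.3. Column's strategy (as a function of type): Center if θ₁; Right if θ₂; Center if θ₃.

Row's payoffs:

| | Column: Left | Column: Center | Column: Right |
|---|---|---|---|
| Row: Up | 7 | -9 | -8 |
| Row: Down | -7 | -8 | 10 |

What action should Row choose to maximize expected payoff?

Compute Row's expected payoff for each action, taking the expectation over Column's type.
E[Up] = 0.4·(-9) + 0.3·(-8) + 0.3·(-9) = -8.7
E[Down] = 0.4·(-8) + 0.3·(10) + 0.3·(-8) = -2.6
Best response: Down (-2.6 is the largest).

Down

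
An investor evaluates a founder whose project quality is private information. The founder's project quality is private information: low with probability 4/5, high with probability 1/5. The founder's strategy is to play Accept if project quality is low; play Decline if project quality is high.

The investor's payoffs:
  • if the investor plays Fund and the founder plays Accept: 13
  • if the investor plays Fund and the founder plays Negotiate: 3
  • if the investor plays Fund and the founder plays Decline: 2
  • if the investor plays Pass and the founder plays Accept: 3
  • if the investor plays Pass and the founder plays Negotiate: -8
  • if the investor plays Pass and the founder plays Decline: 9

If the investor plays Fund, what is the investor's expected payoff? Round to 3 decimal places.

E[Fund] = 4/5·13 + 1/5·2 = 52/5 + 2/5 = 54/5

10.800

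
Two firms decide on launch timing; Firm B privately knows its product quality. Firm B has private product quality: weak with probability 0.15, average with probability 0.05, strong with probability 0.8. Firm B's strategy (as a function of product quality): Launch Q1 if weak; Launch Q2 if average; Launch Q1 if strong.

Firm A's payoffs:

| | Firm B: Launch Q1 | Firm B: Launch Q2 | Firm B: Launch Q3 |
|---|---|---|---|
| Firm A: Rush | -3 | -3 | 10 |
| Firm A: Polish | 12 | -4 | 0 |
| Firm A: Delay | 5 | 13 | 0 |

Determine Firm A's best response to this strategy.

Polish

E[Rush] = 0.15·(-3) + 0.05·(-3) + 0.8·(-3) = -3
E[Polish] = 0.15·(12) + 0.05·(-4) + 0.8·(12) = 11.2
E[Delay] = 0.15·(5) + 0.05·(13) + 0.8·(5) = 5.4
Best response: Polish (11.2 is the largest).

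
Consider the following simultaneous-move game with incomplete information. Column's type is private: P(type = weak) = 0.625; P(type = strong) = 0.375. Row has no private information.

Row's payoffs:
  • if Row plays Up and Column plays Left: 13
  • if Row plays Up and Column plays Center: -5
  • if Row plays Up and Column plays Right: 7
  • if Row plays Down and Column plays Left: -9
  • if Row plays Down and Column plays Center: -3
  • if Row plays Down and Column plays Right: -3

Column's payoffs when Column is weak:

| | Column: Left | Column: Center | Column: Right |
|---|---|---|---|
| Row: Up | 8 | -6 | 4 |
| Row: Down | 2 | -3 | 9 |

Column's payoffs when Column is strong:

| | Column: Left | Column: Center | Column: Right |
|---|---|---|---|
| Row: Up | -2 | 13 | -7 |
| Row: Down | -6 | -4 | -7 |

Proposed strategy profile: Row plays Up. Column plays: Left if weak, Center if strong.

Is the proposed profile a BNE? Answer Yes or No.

Yes

Row plays Up: E[Up] = 0.625·(13) + 0.375·(-5) = 6.25; E[Down] = -6.75. Best-responding. ✓
Column (type weak), facing Up: Left gives 8, Center gives -6, Right gives 4. Proposed Left is best. ✓
Column (type strong), facing Up: Left gives -2, Center gives 13, Right gives -7. Proposed Center is best. ✓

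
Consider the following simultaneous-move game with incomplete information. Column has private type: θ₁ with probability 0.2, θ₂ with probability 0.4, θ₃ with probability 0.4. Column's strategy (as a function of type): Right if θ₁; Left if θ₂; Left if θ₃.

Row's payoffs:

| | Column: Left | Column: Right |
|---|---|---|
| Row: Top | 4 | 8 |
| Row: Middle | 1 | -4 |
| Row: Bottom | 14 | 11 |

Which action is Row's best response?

E[Top] = 0.2·(8) + 0.4·(4) + 0.4·(4) = 4.8
E[Middle] = 0.2·(-4) + 0.4·(1) + 0.4·(1) = 0
E[Bottom] = 0.2·(11) + 0.4·(14) + 0.4·(14) = 13.4
Best response: Bottom (13.4 is the largest).

Bottom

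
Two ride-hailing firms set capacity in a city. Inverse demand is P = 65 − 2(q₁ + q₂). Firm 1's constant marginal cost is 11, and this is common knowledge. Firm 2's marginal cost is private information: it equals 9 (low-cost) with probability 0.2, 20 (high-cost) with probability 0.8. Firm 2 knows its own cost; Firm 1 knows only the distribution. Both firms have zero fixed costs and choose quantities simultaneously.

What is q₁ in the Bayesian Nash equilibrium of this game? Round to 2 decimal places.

Type-c best response for Firm 2: q₂(c) = (65 − c)/4 − q₁/2.
Firm 1 maximizes expected profit; its first-order condition is 65 − 4q₁ − 2E[q₂] − 11 = 0.
Substituting E[q₂] and solving: E[c₂] = 17.8, so q₁ = (65 − 2·11 + 17.8)/6 = 10.1333.

10.13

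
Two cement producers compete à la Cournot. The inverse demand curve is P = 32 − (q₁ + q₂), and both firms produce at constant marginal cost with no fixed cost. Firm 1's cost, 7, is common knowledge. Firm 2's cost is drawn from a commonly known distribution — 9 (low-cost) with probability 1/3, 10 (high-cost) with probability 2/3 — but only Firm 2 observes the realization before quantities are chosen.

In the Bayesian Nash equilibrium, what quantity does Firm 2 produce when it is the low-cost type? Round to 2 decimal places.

Type-c best response for Firm 2: q₂(c) = (32 − c)/2 − q₁/2.
Firm 1 maximizes expected profit; its first-order condition is 32 − 2q₁ − E[q₂] − 7 = 0.
Substituting E[q₂] and solving: E[c₂] = 9.66667, so q₁ = (32 − 2·7 + 9.66667)/3 = 9.22222.
q₂(low-cost) = (32 − 9 − 9.22222)/2 = 6.88889.

6.89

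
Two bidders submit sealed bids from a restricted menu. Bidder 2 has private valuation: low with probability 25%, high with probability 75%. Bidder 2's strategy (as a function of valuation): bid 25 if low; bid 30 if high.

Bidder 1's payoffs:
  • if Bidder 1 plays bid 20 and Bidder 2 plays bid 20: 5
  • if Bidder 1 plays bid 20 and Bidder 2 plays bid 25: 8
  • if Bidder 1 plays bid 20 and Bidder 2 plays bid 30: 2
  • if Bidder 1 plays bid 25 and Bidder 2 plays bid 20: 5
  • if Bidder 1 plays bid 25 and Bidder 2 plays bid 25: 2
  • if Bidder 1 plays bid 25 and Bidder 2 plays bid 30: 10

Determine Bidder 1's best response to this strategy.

E[bid 20] = 0.25·(8) + 0.75·(2) = 3.5
E[bid 25] = 0.25·(2) + 0.75·(10) = 8
Best response: bid 25 (8 is the largest).

bid 25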